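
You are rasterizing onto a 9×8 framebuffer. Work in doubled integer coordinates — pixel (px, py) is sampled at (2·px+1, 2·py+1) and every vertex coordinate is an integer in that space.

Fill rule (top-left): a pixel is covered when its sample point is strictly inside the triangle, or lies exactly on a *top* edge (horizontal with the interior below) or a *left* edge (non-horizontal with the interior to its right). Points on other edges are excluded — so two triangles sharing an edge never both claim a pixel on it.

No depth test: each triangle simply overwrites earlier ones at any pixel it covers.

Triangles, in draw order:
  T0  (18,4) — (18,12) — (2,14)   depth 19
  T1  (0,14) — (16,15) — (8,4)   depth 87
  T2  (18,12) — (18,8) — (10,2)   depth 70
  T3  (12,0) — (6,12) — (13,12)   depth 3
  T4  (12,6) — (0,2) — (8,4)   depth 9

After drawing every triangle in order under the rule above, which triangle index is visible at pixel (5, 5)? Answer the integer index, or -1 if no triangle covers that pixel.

T0:
  2·area = 128
  edge (18, 4)→(18, 12): d=(0,8) right/bottom  bias=-1
  edge (18, 12)→(2, 14): d=(-16,2) right/bottom  bias=-1
  edge (2, 14)→(18, 4): d=(16,-10) top-left  bias=+0
    (8,2)@(17, 5): e=[8,114,6] → █
    (7,3)@(15, 7): e=[24,86,18] → █
    (5,4)@(11, 9): e=[56,62,10] → █
    (6,4)@(13, 9): e=[40,58,30] → █
    (3,5)@(7, 11): e=[88,38,2] → █
    (4,5)@(9, 11): e=[72,34,22] → █
    (2,6)@(5, 13): e=[104,10,14] → █
    (5,6)@(11, 13): e=[56,-2,74] → ·
    (6,6)@(13, 13): e=[40,-6,94] → ·
    (7,6)@(15, 13): e=[24,-10,114] → ·
    (8,6)@(17, 13): e=[8,-14,134] → ·
    (2,7)@(5, 15): e=[104,-22,46] → ·
  covered (16 px):
    · · · · · · · · ·
    · · · · · · · · ·
    · · · · · · · · █
    · · · · · · · █ █
    · · · · · █ █ █ █
    · · · █ █ █ █ █ █
    · · █ █ █ · · · ·
    · · · · · · · · ·
T1:
  2·area = 168  (B↔C swapped to make it positive)
  edge (0, 14)→(8, 4): d=(8,-10) top-left  bias=+0
  edge (8, 4)→(16, 15): d=(8,11) right/bottom  bias=-1
  edge (16, 15)→(0, 14): d=(-16,-1) top-left  bias=+0
    (3,3)@(7, 7): e=[14,35,119] → █
    (4,3)@(9, 7): e=[34,13,121] → █
    (5,3)@(11, 7): e=[54,-9,123] → ·
    (2,4)@(5, 9): e=[10,73,85] → █
    (5,4)@(11, 9): e=[70,7,91] → █
    (6,4)@(13, 9): e=[90,-15,93] → ·
    (1,5)@(3, 11): e=[6,111,51] → █
    (6,5)@(13, 11): e=[106,1,61] → █
    (7,5)@(15, 11): e=[126,-21,63] → ·
    (0,6)@(1, 13): e=[2,149,17] → █
    (7,6)@(15, 13): e=[142,-5,31] → ·
    (0,7)@(1, 15): e=[18,165,-15] → ·
  covered (19 px):
    · · · · · · · · ·
    · · · · · · · · ·
    · · · · · · · · ·
    · · · █ █ · · · ·
    · · █ █ █ █ · · ·
    · █ █ █ █ █ █ · ·
    █ █ █ █ █ █ █ · ·
    · · · · · · · · ·
T2:
  2·area = 32  (B↔C swapped to make it positive)
  edge (18, 12)→(10, 2): d=(-8,-10) top-left  bias=+0
  edge (10, 2)→(18, 8): d=(8,6) right/bottom  bias=-1
  edge (18, 8)→(18, 12): d=(0,4) right/bottom  bias=-1
    (5,1)@(11, 3): e=[2,2,28] → █
    (6,1)@(13, 3): e=[22,-10,20] → ·
    (5,2)@(11, 5): e=[-14,18,28] → ·
    (6,2)@(13, 5): e=[6,6,20] → █
    (7,2)@(15, 5): e=[26,-6,12] → ·
    (6,3)@(13, 7): e=[-10,22,20] → ·
    (7,3)@(15, 7): e=[10,10,12] → █
    (8,3)@(17, 7): e=[30,-2,4] → ·
    (7,4)@(15, 9): e=[-6,26,12] → ·
    (8,4)@(17, 9): e=[14,14,4] → █
    (8,5)@(17, 11): e=[-2,30,4] → ·
  covered (4 px):
    · · · · · · · · ·
    · · · · · █ · · ·
    · · · · · · █ · ·
    · · · · · · · █ ·
    · · · · · · · · █
    · · · · · · · · ·
    · · · · · · · · ·
    · · · · · · · · ·
T3:
  2·area = 84  (B↔C swapped to make it positive)
  edge (12, 0)→(13, 12): d=(1,12) right/bottom  bias=-1
  edge (13, 12)→(6, 12): d=(-7,0) right/bottom  bias=-1
  edge (6, 12)→(12, 0): d=(6,-12) top-left  bias=+0
    (5,1)@(11, 3): e=[15,63,6] → █
    (6,1)@(13, 3): e=[-9,63,30] → ·
    (5,2)@(11, 5): e=[17,49,18] → █
    (6,2)@(13, 5): e=[-7,49,42] → ·
    (4,3)@(9, 7): e=[43,35,6] → █
    (6,3)@(13, 7): e=[-5,35,54] → ·
    (4,4)@(9, 9): e=[45,21,18] → █
    (6,4)@(13, 9): e=[-3,21,66] → ·
    (3,5)@(7, 11): e=[71,7,6] → █
    (6,5)@(13, 11): e=[-1,7,78] → ·
    (3,6)@(7, 13): e=[73,-7,18] → ·
    (4,6)@(9, 13): e=[49,-7,42] → ·
  covered (9 px):
    · · · · · · · · ·
    · · · · · █ · · ·
    · · · · · █ · · ·
    · · · · █ █ · · ·
    · · · · █ █ · · ·
    · · · █ █ █ · · ·
    · · · · · · · · ·
    · · · · · · · · ·
T4:
  2·area = 8
  edge (12, 6)→(0, 2): d=(-12,-4) top-left  bias=+0
  edge (0, 2)→(8, 4): d=(8,2) right/bottom  bias=-1
  edge (8, 4)→(12, 6): d=(4,2) right/bottom  bias=-1
    (1,1)@(3, 3): e=[0,2,6] → █  [on edge]
    (2,1)@(5, 3): e=[8,-2,2] → ·
    (1,2)@(3, 5): e=[-24,18,14] → ·
    (4,2)@(9, 5): e=[0,6,2] → █  [on edge]
    (5,2)@(11, 5): e=[8,2,-2] → ·
    (4,3)@(9, 7): e=[-24,22,10] → ·
    (7,3)@(15, 7): e=[0,10,-2] → ·  [on edge]
  covered (2 px):
    · · · · · · · · ·
    · █ · · · · · · ·
    · · · · █ · · · ·
    · · · · · · · · ·
    · · · · · · · · ·
    · · · · · · · · ·
    · · · · · · · · ·
    · · · · · · · · ·

Z-buffer (winner per pixel, '.' = empty):
  . . . . . . . . .
  . 4 . . . 3 . . .
  . . . . 4 3 2 . 0
  . . . 1 3 3 . 2 0
  . . 1 1 3 3 0 0 2
  . 1 1 3 3 3 1 0 0
  1 1 1 1 1 1 1 . .
  . . . . . . . . .

Result: 3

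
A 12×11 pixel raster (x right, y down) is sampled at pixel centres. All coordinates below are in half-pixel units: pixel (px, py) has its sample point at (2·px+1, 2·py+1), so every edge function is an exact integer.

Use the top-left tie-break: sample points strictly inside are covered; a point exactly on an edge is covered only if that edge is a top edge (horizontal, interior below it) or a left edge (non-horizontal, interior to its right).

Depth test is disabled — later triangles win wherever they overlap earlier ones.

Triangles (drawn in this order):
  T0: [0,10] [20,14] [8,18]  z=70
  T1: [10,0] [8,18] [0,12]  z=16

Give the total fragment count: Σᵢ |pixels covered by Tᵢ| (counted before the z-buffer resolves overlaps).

T0:
  2·area = 128
  edge (0, 10)→(20, 14): d=(20,4) right/bottom  bias=-1
  edge (20, 14)→(8, 18): d=(-12,4) right/bottom  bias=-1
  edge (8, 18)→(0, 10): d=(-8,-8) top-left  bias=+0
    (0,5)@(1, 11): e=[16,112,0] → █  [on edge]
    (1,5)@(3, 11): e=[8,104,16] → █
    (2,5)@(5, 11): e=[0,96,32] → ·  [on edge]
    (0,6)@(1, 13): e=[56,88,-16] → ·
    (1,6)@(3, 13): e=[48,80,0] → █  [on edge]
    (2,6)@(5, 13): e=[40,72,16] → █
    (3,6)@(7, 13): e=[32,64,32] → █
    (4,6)@(9, 13): e=[24,56,48] → █
    (5,6)@(11, 13): e=[16,48,64] → █
    (6,6)@(13, 13): e=[8,40,80] → █
    (7,6)@(15, 13): e=[0,32,96] → ·  [on edge]
    (11,6)@(23, 13): e=[-32,0,160] → ·  [on edge]
    (2,7)@(5, 15): e=[80,48,0] → █  [on edge]
    (8,7)@(17, 15): e=[32,0,96] → ·  [on edge]
    (3,8)@(7, 17): e=[112,16,0] → █  [on edge]
    (5,8)@(11, 17): e=[96,0,32] → ·  [on edge]
    (2,9)@(5, 19): e=[160,0,-32] → ·  [on edge]
    (4,9)@(9, 19): e=[144,-16,0] → ·  [on edge]
    (5,10)@(11, 21): e=[176,-48,0] → ·  [on edge]
  covered (16 px):
    · · · · · · · · · · · ·
    · · · · · · · · · · · ·
    · · · · · · · · · · · ·
    · · · · · · · · · · · ·
    · · · · · · · · · · · ·
    █ █ · · · · · · · · · ·
    · █ █ █ █ █ █ · · · · ·
    · · █ █ █ █ █ █ · · · ·
    · · · █ █ · · · · · · ·
    · · · · · · · · · · · ·
    · · · · · · · · · · · ·
T1:
  2·area = 156
  edge (10, 0)→(8, 18): d=(-2,18) right/bottom  bias=-1
  edge (8, 18)→(0, 12): d=(-8,-6) top-left  bias=+0
  edge (0, 12)→(10, 0): d=(10,-12) top-left  bias=+0
    (4,1)@(9, 3): e=[12,126,18] → █
    (5,1)@(11, 3): e=[-24,138,42] → ·
    (3,2)@(7, 5): e=[44,98,14] → █
    (5,2)@(11, 5): e=[-28,122,62] → ·
    (2,3)@(5, 7): e=[76,70,10] → █
    (5,3)@(11, 7): e=[-32,106,82] → ·
    (1,4)@(3, 9): e=[108,42,6] → █
    (4,4)@(9, 9): e=[0,78,78] → ·  [on edge]
    (0,5)@(1, 11): e=[140,14,2] → █
    (4,5)@(9, 11): e=[-4,62,98] → ·
    (0,6)@(1, 13): e=[136,-2,22] → ·
    (1,6)@(3, 13): e=[100,10,46] → █
  covered (19 px):
    · · · · · · · · · · · ·
    · · · · █ · · · · · · ·
    · · · █ █ · · · · · · ·
    · · █ █ █ · · · · · · ·
    · █ █ █ · · · · · · · ·
    █ █ █ █ · · · · · · · ·
    · █ █ █ · · · · · · · ·
    · · █ █ · · · · · · · ·
    · · · █ · · · · · · · ·
    · · · · · · · · · · · ·
    · · · · · · · · · · · ·

Answer: 35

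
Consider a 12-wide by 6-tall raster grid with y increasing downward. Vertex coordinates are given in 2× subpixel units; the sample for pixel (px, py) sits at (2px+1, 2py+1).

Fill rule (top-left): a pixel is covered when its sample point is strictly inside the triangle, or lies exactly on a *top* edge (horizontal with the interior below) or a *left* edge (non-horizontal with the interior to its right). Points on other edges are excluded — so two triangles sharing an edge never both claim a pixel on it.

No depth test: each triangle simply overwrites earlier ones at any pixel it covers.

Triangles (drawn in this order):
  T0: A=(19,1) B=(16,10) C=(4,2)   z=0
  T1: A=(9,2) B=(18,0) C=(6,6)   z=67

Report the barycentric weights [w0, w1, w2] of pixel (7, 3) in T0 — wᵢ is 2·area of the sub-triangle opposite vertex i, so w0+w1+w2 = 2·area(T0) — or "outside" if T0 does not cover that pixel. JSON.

T0:
  2·area = 132
  edge (19, 1)→(16, 10): d=(-3,9) right/bottom  bias=-1
  edge (16, 10)→(4, 2): d=(-12,-8) top-left  bias=+0
  edge (4, 2)→(19, 1): d=(15,-1) top-left  bias=+0
    (9,0)@(19, 1): e=[0,132,0] → .  [on edge]
    (3,1)@(7, 3): e=[102,12,18] → X
    (4,1)@(9, 3): e=[84,28,20] → X
    (5,1)@(11, 3): e=[66,44,22] → X
    (6,1)@(13, 3): e=[48,60,24] → X
    (7,1)@(15, 3): e=[30,76,26] → X
    (8,1)@(17, 3): e=[12,92,28] → X
    (9,1)@(19, 3): e=[-6,108,30] → .
    (3,2)@(7, 5): e=[96,-12,48] → .
    (4,2)@(9, 5): e=[78,4,50] → X
    (9,2)@(19, 5): e=[-12,84,60] → .
    (4,3)@(9, 7): e=[72,-20,80] → .
    (8,3)@(17, 7): e=[0,44,88] → .  [on edge]
  covered (14 px):
    . . . . . . . . . . . .
    . . . X X X X X X . . .
    . . . . X X X X X . . .
    . . . . . . X X . . . .
    . . . . . . . X . . . .
    . . . . . . . . . . . .
T1:
  2·area = 30
  edge (9, 2)→(18, 0): d=(9,-2) top-left  bias=+0
  edge (18, 0)→(6, 6): d=(-12,6) right/bottom  bias=-1
  edge (6, 6)→(9, 2): d=(3,-4) top-left  bias=+0
    (7,0)@(15, 1): e=[3,6,21] → X
    (8,0)@(17, 1): e=[7,-6,29] → .
    (4,1)@(9, 3): e=[9,18,3] → X
    (5,1)@(11, 3): e=[13,6,11] → X
    (6,1)@(13, 3): e=[17,-6,19] → .
    (7,1)@(15, 3): e=[21,-18,27] → .
    (3,2)@(7, 5): e=[23,6,1] → X
    (4,2)@(9, 5): e=[27,-6,9] → .
    (5,2)@(11, 5): e=[31,-18,17] → .
    (3,3)@(7, 7): e=[41,-18,7] → .
  covered (4 px):
    . . . . . . . X . . . .
    . . . . X X . . . . . .
    . . . X . . . . . . . .
    . . . . . . . . . . . .
    . . . . . . . . . . . .
    . . . . . . . . . . . .

Result: [28,86,18]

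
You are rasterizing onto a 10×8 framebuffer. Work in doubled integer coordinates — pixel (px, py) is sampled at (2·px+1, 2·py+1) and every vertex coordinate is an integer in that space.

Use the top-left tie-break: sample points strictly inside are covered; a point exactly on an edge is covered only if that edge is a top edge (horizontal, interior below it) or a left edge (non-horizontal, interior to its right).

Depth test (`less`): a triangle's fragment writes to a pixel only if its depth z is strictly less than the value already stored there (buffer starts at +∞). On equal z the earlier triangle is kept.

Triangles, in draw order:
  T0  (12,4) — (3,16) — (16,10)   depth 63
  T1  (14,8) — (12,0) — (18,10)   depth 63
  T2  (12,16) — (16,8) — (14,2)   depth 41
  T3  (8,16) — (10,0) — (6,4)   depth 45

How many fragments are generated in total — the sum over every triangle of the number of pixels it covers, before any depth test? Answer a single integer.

T0:
  2·area = 102  (B↔C swapped to make it positive)
  edge (12, 4)→(16, 10): d=(4,6) right/bottom  bias=-1
  edge (16, 10)→(3, 16): d=(-13,6) right/bottom  bias=-1
  edge (3, 16)→(12, 4): d=(9,-12) top-left  bias=+0
    (5,3)@(11, 7): e=[18,69,15] → X
    (6,3)@(13, 7): e=[6,57,39] → X
    (7,3)@(15, 7): e=[-6,45,63] → .
    (4,4)@(9, 9): e=[38,55,9] → X
    (7,4)@(15, 9): e=[2,19,81] → X
    (8,4)@(17, 9): e=[-10,7,105] → .
    (3,5)@(7, 11): e=[58,41,3] → X
    (7,5)@(15, 11): e=[10,-7,99] → .
    (3,6)@(7, 13): e=[66,15,21] → X
    (5,6)@(11, 13): e=[42,-9,69] → .
    (6,6)@(13, 13): e=[30,-21,93] → .
    (2,7)@(5, 15): e=[86,1,15] → X
  covered (13 px):
    . . . . . . . . . .
    . . . . . . . . . .
    . . . . . . . . . .
    . . . . . X X . . .
    . . . . X X X X . .
    . . . X X X X . . .
    . . . X X . . . . .
    . . X . . . . . . .
T1:
  2·area = 28
  edge (14, 8)→(12, 0): d=(-2,-8) top-left  bias=+0
  edge (12, 0)→(18, 10): d=(6,10) right/bottom  bias=-1
  edge (18, 10)→(14, 8): d=(-4,-2) top-left  bias=+0
    (6,1)@(13, 3): e=[2,8,18] → X
    (7,1)@(15, 3): e=[18,-12,22] → .
    (6,2)@(13, 5): e=[-2,20,10] → .
    (7,2)@(15, 5): e=[14,0,14] → .  [on edge]
    (7,3)@(15, 7): e=[10,12,6] → X
    (8,3)@(17, 7): e=[26,-8,10] → .
    (7,4)@(15, 9): e=[6,24,-2] → .
    (8,4)@(17, 9): e=[22,4,2] → X
    (9,4)@(19, 9): e=[38,-16,6] → .
    (8,5)@(17, 11): e=[18,16,-6] → .
  covered (3 px):
    . . . . . . . . . .
    . . . . . . X . . .
    . . . . . . . . . .
    . . . . . . . X . .
    . . . . . . . . X .
    . . . . . . . . . .
    . . . . . . . . . .
    . . . . . . . . . .
T2:
  2·area = 40  (B↔C swapped to make it positive)
  edge (12, 16)→(14, 2): d=(2,-14) top-left  bias=+0
  edge (14, 2)→(16, 8): d=(2,6) right/bottom  bias=-1
  edge (16, 8)→(12, 16): d=(-4,8) right/bottom  bias=-1
    (7,2)@(15, 5): e=[20,0,20] → .  [on edge]
    (7,3)@(15, 7): e=[24,4,12] → X
    (8,3)@(17, 7): e=[52,-8,-4] → .
    (6,4)@(13, 9): e=[0,20,20] → X  [on edge]
    (8,4)@(17, 9): e=[56,-4,-12] → .
    (6,5)@(13, 11): e=[4,24,12] → X
    (7,5)@(15, 11): e=[32,12,-4] → .
    (8,5)@(17, 11): e=[60,0,-20] → .  [on edge]
    (6,6)@(13, 13): e=[8,28,4] → X
    (7,6)@(15, 13): e=[36,16,-12] → .
    (6,7)@(13, 15): e=[12,32,-4] → .
  covered (5 px):
    . . . . . . . . . .
    . . . . . . . . . .
    . . . . . . . . . .
    . . . . . . . X . .
    . . . . . . X X . .
    . . . . . . X . . .
    . . . . . . X . . .
    . . . . . . . . . .
T3:
  2·area = 56  (B↔C swapped to make it positive)
  edge (8, 16)→(6, 4): d=(-2,-12) top-left  bias=+0
  edge (6, 4)→(10, 0): d=(4,-4) top-left  bias=+0
  edge (10, 0)→(8, 16): d=(-2,16) right/bottom  bias=-1
    (4,0)@(9, 1): e=[42,0,14] → X  [on edge]
    (5,0)@(11, 1): e=[66,8,-18] → .
    (3,1)@(7, 3): e=[14,0,42] → X  [on edge]
    (5,1)@(11, 3): e=[62,16,-22] → .
    (2,2)@(5, 5): e=[-14,0,70] → .  [on edge]
    (3,2)@(7, 5): e=[10,8,38] → X
    (5,2)@(11, 5): e=[58,24,-26] → .
    (1,3)@(3, 7): e=[-42,0,98] → .  [on edge]
    (3,3)@(7, 7): e=[6,16,34] → X
    (5,3)@(11, 7): e=[54,32,-30] → .
    (0,4)@(1, 9): e=[-70,0,126] → .  [on edge]
    (3,4)@(7, 9): e=[2,24,30] → X
  covered (8 px):
    . . . . X . . . . .
    . . . X X . . . . .
    . . . X X . . . . .
    . . . X X . . . . .
    . . . X . . . . . .
    . . . . . . . . . .
    . . . . . . . . . .
    . . . . . . . . . .

Result: 29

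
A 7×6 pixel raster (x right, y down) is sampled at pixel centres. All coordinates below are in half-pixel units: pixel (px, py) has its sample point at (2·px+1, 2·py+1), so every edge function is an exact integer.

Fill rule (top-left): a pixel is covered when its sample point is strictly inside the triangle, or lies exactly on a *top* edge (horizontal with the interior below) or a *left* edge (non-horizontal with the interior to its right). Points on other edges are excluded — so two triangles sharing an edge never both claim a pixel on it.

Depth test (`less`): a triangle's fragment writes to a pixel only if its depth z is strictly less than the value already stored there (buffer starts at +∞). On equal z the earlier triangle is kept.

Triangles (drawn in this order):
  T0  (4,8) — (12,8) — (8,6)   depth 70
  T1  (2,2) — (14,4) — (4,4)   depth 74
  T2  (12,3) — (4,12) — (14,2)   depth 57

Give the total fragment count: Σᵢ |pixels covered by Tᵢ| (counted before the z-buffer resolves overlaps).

T0:
  2·area = 16  (B↔C swapped to make it positive)
  edge (4, 8)→(8, 6): d=(4,-2) top-left  bias=+0
  edge (8, 6)→(12, 8): d=(4,2) right/bottom  bias=-1
  edge (12, 8)→(4, 8): d=(-8,0) right/bottom  bias=-1
    (3,3)@(7, 7): e=[2,6,8] → █
    (4,3)@(9, 7): e=[6,2,8] → █
    (5,3)@(11, 7): e=[10,-2,8] → ·
    (3,4)@(7, 9): e=[10,14,-8] → ·
    (4,4)@(9, 9): e=[14,10,-8] → ·
  covered (2 px):
    · · · · · · ·
    · · · · · · ·
    · · · · · · ·
    · · · █ █ · ·
    · · · · · · ·
    · · · · · · ·
T1:
  2·area = 20
  edge (2, 2)→(14, 4): d=(12,2) right/bottom  bias=-1
  edge (14, 4)→(4, 4): d=(-10,0) right/bottom  bias=-1
  edge (4, 4)→(2, 2): d=(-2,-2) top-left  bias=+0
    (0,0)@(1, 1): e=[-10,30,0] → ·  [on edge]
    (1,1)@(3, 3): e=[10,10,0] → █  [on edge]
    (2,1)@(5, 3): e=[6,10,4] → █
    (3,1)@(7, 3): e=[2,10,8] → █
    (4,1)@(9, 3): e=[-2,10,12] → ·
    (1,2)@(3, 5): e=[34,-10,-4] → ·
    (2,2)@(5, 5): e=[30,-10,0] → ·  [on edge]
    (3,2)@(7, 5): e=[26,-10,4] → ·
    (3,3)@(7, 7): e=[50,-30,0] → ·  [on edge]
    (4,4)@(9, 9): e=[70,-50,0] → ·  [on edge]
    (5,5)@(11, 11): e=[90,-70,0] → ·  [on edge]
  covered (3 px):
    · · · · · · ·
    · █ █ █ · · ·
    · · · · · · ·
    · · · · · · ·
    · · · · · · ·
    · · · · · · ·
T2:
  2·area = 10  (B↔C swapped to make it positive)
  edge (12, 3)→(14, 2): d=(2,-1) top-left  bias=+0
  edge (14, 2)→(4, 12): d=(-10,10) right/bottom  bias=-1
  edge (4, 12)→(12, 3): d=(8,-9) top-left  bias=+0
    (6,1)@(13, 3): e=[1,0,9] → ·  [on edge]
    (5,2)@(11, 5): e=[3,0,7] → ·  [on edge]
    (4,3)@(9, 7): e=[5,0,5] → ·  [on edge]
    (3,4)@(7, 9): e=[7,0,3] → ·  [on edge]
    (2,5)@(5, 11): e=[9,0,1] → ·  [on edge]
  covered (0 px):
    · · · · · · ·
    · · · · · · ·
    · · · · · · ·
    · · · · · · ·
    · · · · · · ·
    · · · · · · ·

Answer: 5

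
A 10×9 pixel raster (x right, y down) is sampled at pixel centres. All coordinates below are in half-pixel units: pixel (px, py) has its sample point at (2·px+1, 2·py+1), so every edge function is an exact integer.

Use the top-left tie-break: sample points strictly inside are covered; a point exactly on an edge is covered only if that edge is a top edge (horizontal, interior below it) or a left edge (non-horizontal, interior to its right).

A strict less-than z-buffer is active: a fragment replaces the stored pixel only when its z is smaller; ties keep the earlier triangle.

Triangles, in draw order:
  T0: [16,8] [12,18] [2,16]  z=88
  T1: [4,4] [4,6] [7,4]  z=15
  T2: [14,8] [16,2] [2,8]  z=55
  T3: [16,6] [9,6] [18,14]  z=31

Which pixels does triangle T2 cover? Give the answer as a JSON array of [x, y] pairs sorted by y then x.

T0:
  2·area = 108
  edge (16, 8)→(12, 18): d=(-4,10) right/bottom  bias=-1
  edge (12, 18)→(2, 16): d=(-10,-2) top-left  bias=+0
  edge (2, 16)→(16, 8): d=(14,-8) top-left  bias=+0
    (7,4)@(15, 9): e=[6,96,6] → █
    (8,4)@(17, 9): e=[-14,100,22] → ·
    (5,5)@(11, 11): e=[38,68,2] → █
    (6,5)@(13, 11): e=[18,72,18] → █
    (7,5)@(15, 11): e=[-2,76,34] → ·
    (4,6)@(9, 13): e=[50,44,14] → █
    (7,6)@(15, 13): e=[-10,56,62] → ·
    (2,7)@(5, 15): e=[82,16,10] → █
    (3,7)@(7, 15): e=[62,20,26] → █
    (7,7)@(15, 15): e=[-18,36,90] → ·
    (2,8)@(5, 17): e=[74,-4,38] → ·
    (3,8)@(7, 17): e=[54,0,54] → █  [on edge]
  covered (14 px):
    · · · · · · · · · ·
    · · · · · · · · · ·
    · · · · · · · · · ·
    · · · · · · · · · ·
    · · · · · · · █ · ·
    · · · · · █ █ · · ·
    · · · · █ █ █ · · ·
    · · █ █ █ █ █ · · ·
    · · · █ █ █ · · · ·
T1:
  2·area = 6  (B↔C swapped to make it positive)
  edge (4, 4)→(7, 4): d=(3,0) top-left  bias=+0
  edge (7, 4)→(4, 6): d=(-3,2) right/bottom  bias=-1
  edge (4, 6)→(4, 4): d=(0,-2) top-left  bias=+0
    (2,2)@(5, 5): e=[3,1,2] → █
    (3,2)@(7, 5): e=[3,-3,6] → ·
    (2,3)@(5, 7): e=[9,-5,2] → ·
  covered (1 px):
    · · · · · · · · · ·
    · · · · · · · · · ·
    · · █ · · · · · · ·
    · · · · · · · · · ·
    · · · · · · · · · ·
    · · · · · · · · · ·
    · · · · · · · · · ·
    · · · · · · · · · ·
    · · · · · · · · · ·
T2:
  2·area = 72  (B↔C swapped to make it positive)
  edge (14, 8)→(2, 8): d=(-12,0) right/bottom  bias=-1
  edge (2, 8)→(16, 2): d=(14,-6) top-left  bias=+0
  edge (16, 2)→(14, 8): d=(-2,6) right/bottom  bias=-1
    (7,1)@(15, 3): e=[60,8,4] → █
    (8,1)@(17, 3): e=[60,20,-8] → ·
    (4,2)@(9, 5): e=[36,0,36] → █  [on edge]
    (5,2)@(11, 5): e=[36,12,24] → █
    (6,2)@(13, 5): e=[36,24,12] → █
    (7,2)@(15, 5): e=[36,36,0] → ·  [on edge]
    (2,3)@(5, 7): e=[12,4,56] → █
    (3,3)@(7, 7): e=[12,16,44] → █
    (7,3)@(15, 7): e=[12,64,-4] → ·
    (2,4)@(5, 9): e=[-12,32,52] → ·
    (3,4)@(7, 9): e=[-12,44,40] → ·
    (4,4)@(9, 9): e=[-12,56,28] → ·
    (6,5)@(13, 11): e=[-36,108,0] → ·  [on edge]
    (5,8)@(11, 17): e=[-108,180,0] → ·  [on edge]
  covered (9 px):
    · · · · · · · · · ·
    · · · · · · · █ · ·
    · · · · █ █ █ · · ·
    · · █ █ █ █ █ · · ·
    · · · · · · · · · ·
    · · · · · · · · · ·
    · · · · · · · · · ·
    · · · · · · · · · ·
    · · · · · · · · · ·
T3:
  2·area = 56  (B↔C swapped to make it positive)
  edge (16, 6)→(18, 14): d=(2,8) right/bottom  bias=-1
  edge (18, 14)→(9, 6): d=(-9,-8) top-left  bias=+0
  edge (9, 6)→(16, 6): d=(7,0) top-left  bias=+0
    (5,3)@(11, 7): e=[42,7,7] → █
    (6,3)@(13, 7): e=[26,23,7] → █
    (7,3)@(15, 7): e=[10,39,7] → █
    (8,3)@(17, 7): e=[-6,55,7] → ·
    (5,4)@(11, 9): e=[46,-11,21] → ·
    (6,4)@(13, 9): e=[30,5,21] → █
    (8,4)@(17, 9): e=[-2,37,21] → ·
    (6,5)@(13, 11): e=[34,-13,35] → ·
    (7,5)@(15, 11): e=[18,3,35] → █
    (8,5)@(17, 11): e=[2,19,35] → █
    (9,5)@(19, 11): e=[-14,35,35] → ·
    (7,6)@(15, 13): e=[22,-15,49] → ·
  covered (8 px):
    · · · · · · · · · ·
    · · · · · · · · · ·
    · · · · · · · · · ·
    · · · · · █ █ █ · ·
    · · · · · · █ █ · ·
    · · · · · · · █ █ ·
    · · · · · · · · █ ·
    · · · · · · · · · ·
    · · · · · · · · · ·

Answer: [[7,1],[4,2],[5,2],[6,2],[2,3],[3,3],[4,3],[5,3],[6,3]]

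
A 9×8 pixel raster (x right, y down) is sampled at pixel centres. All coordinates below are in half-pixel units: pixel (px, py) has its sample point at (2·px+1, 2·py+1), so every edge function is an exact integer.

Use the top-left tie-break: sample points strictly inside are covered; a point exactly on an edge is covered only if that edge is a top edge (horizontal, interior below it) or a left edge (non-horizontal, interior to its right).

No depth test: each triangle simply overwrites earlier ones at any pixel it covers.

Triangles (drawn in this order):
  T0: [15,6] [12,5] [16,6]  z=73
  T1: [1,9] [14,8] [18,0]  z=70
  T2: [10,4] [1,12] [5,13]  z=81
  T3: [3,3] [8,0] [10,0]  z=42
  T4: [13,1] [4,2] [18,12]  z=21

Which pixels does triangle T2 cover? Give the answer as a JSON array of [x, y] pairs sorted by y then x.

T0:
  2·area = 1
  edge (15, 6)→(12, 5): d=(-3,-1) top-left  bias=+0
  edge (12, 5)→(16, 6): d=(4,1) right/bottom  bias=-1
  edge (16, 6)→(15, 6): d=(-1,0) right/bottom  bias=-1
  covered (0 px):
    · · · · · · · · ·
    · · · · · · · · ·
    · · · · · · · · ·
    · · · · · · · · ·
    · · · · · · · · ·
    · · · · · · · · ·
    · · · · · · · · ·
    · · · · · · · · ·
T1:
  2·area = 100  (B↔C swapped to make it positive)
  edge (1, 9)→(18, 0): d=(17,-9) top-left  bias=+0
  edge (18, 0)→(14, 8): d=(-4,8) right/bottom  bias=-1
  edge (14, 8)→(1, 9): d=(-13,1) right/bottom  bias=-1
    (8,0)@(17, 1): e=[8,4,88] → #
    (6,1)@(13, 3): e=[6,28,66] → #
    (7,1)@(15, 3): e=[24,12,64] → #
    (8,1)@(17, 3): e=[42,-4,62] → ·
    (4,2)@(9, 5): e=[4,52,44] → #
    (5,2)@(11, 5): e=[22,36,42] → #
    (8,2)@(17, 5): e=[76,-12,36] → ·
    (2,3)@(5, 7): e=[2,76,22] → #
    (3,3)@(7, 7): e=[20,60,20] → #
    (7,3)@(15, 7): e=[92,-4,12] → ·
    (0,4)@(1, 9): e=[0,100,0] → ·  [on edge]
    (2,4)@(5, 9): e=[36,68,-4] → ·
  covered (12 px):
    · · · · · · · · #
    · · · · · · # # ·
    · · · · # # # # ·
    · · # # # # # · ·
    · · · · · · · · ·
    · · · · · · · · ·
    · · · · · · · · ·
    · · · · · · · · ·
T2:
  2·area = 41  (B↔C swapped to make it positive)
  edge (10, 4)→(5, 13): d=(-5,9) right/bottom  bias=-1
  edge (5, 13)→(1, 12): d=(-4,-1) top-left  bias=+0
  edge (1, 12)→(10, 4): d=(9,-8) top-left  bias=+0
    (4,2)@(9, 5): e=[4,36,1] → #
    (5,2)@(11, 5): e=[-14,38,17] → ·
    (3,3)@(7, 7): e=[12,26,3] → #
    (4,3)@(9, 7): e=[-6,28,19] → ·
    (2,4)@(5, 9): e=[20,16,5] → #
    (4,4)@(9, 9): e=[-16,20,37] → ·
    (1,5)@(3, 11): e=[28,6,7] → #
    (3,5)@(7, 11): e=[-8,10,39] → ·
    (1,6)@(3, 13): e=[18,-2,25] → ·
    (2,6)@(5, 13): e=[0,0,41] → ·  [on edge]
    (6,7)@(13, 15): e=[-82,0,123] → ·  [on edge]
  covered (6 px):
    · · · · · · · · ·
    · · · · · · · · ·
    · · · · # · · · ·
    · · · # · · · · ·
    · · # # · · · · ·
    · # # · · · · · ·
    · · · · · · · · ·
    · · · · · · · · ·
T3:
  2·area = 6
  edge (3, 3)→(8, 0): d=(5,-3) top-left  bias=+0
  edge (8, 0)→(10, 0): d=(2,0) top-left  bias=+0
  edge (10, 0)→(3, 3): d=(-7,3) right/bottom  bias=-1
    (3,0)@(7, 1): e=[2,2,2] → #
    (4,0)@(9, 1): e=[8,2,-4] → ·
    (1,1)@(3, 3): e=[0,6,0] → ·  [on edge]
    (3,1)@(7, 3): e=[12,6,-12] → ·
  covered (1 px):
    · · · # · · · · ·
    · · · · · · · · ·
    · · · · · · · · ·
    · · · · · · · · ·
    · · · · · · · · ·
    · · · · · · · · ·
    · · · · · · · · ·
    · · · · · · · · ·
T4:
  2·area = 104  (B↔C swapped to make it positive)
  edge (13, 1)→(18, 12): d=(5,11) right/bottom  bias=-1
  edge (18, 12)→(4, 2): d=(-14,-10) top-left  bias=+0
  edge (4, 2)→(13, 1): d=(9,-1) top-left  bias=+0
    (6,0)@(13, 1): e=[0,104,0] → ·  [on edge]
    (3,1)@(7, 3): e=[76,16,12] → #
    (4,1)@(9, 3): e=[54,36,14] → #
    (5,1)@(11, 3): e=[32,56,16] → #
    (6,1)@(13, 3): e=[10,76,18] → #
    (7,1)@(15, 3): e=[-12,96,20] → ·
    (3,2)@(7, 5): e=[86,-12,30] → ·
    (4,2)@(9, 5): e=[64,8,32] → #
    (7,2)@(15, 5): e=[-2,68,38] → ·
    (4,3)@(9, 7): e=[74,-20,50] → ·
    (5,3)@(11, 7): e=[52,0,52] → #  [on edge]
    (7,3)@(15, 7): e=[8,40,56] → #
  covered (12 px):
    · · · · · · · · ·
    · · · # # # # · ·
    · · · · # # # · ·
    · · · · · # # # ·
    · · · · · · · # ·
    · · · · · · · · #
    · · · · · · · · ·
    · · · · · · · · ·

Final: [[4,2],[3,3],[2,4],[3,4],[1,5],[2,5]]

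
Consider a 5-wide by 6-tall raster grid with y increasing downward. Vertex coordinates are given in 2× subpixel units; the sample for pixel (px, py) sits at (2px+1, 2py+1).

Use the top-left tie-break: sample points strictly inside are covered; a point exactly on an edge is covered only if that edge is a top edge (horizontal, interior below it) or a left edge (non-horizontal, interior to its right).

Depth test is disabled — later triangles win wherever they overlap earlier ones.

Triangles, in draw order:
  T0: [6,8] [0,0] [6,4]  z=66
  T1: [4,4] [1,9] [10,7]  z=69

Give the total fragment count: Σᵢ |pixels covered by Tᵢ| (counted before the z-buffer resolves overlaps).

T0:
  2·area = 24
  edge (6, 8)→(0, 0): d=(-6,-8) top-left  bias=+0
  edge (0, 0)→(6, 4): d=(6,4) right/bottom  bias=-1
  edge (6, 4)→(6, 8): d=(0,4) right/bottom  bias=-1
    (0,0)@(1, 1): e=[2,2,20] → X
    (1,0)@(3, 1): e=[18,-6,12] → .
    (0,1)@(1, 3): e=[-10,14,20] → .
    (1,1)@(3, 3): e=[6,6,12] → X
    (2,1)@(5, 3): e=[22,-2,4] → .
    (1,2)@(3, 5): e=[-6,18,12] → .
    (2,2)@(5, 5): e=[10,10,4] → X
    (3,2)@(7, 5): e=[26,2,-4] → .
    (2,3)@(5, 7): e=[-2,22,4] → .
  covered (3 px):
    X . . . .
    . X . . .
    . . X . .
    . . . . .
    . . . . .
    . . . . .
T1:
  2·area = 39  (B↔C swapped to make it positive)
  edge (4, 4)→(10, 7): d=(6,3) right/bottom  bias=-1
  edge (10, 7)→(1, 9): d=(-9,2) right/bottom  bias=-1
  edge (1, 9)→(4, 4): d=(3,-5) top-left  bias=+0
    (2,2)@(5, 5): e=[3,28,8] → X
    (3,2)@(7, 5): e=[-3,24,18] → .
    (1,3)@(3, 7): e=[21,14,4] → X
    (3,3)@(7, 7): e=[9,6,24] → X
    (4,3)@(9, 7): e=[3,2,34] → X
    (0,4)@(1, 9): e=[39,0,0] → .  [on edge]
    (1,4)@(3, 9): e=[33,-4,10] → .
    (2,4)@(5, 9): e=[27,-8,20] → .
    (3,4)@(7, 9): e=[21,-12,30] → .
    (4,4)@(9, 9): e=[15,-16,40] → .
  covered (5 px):
    . . . . .
    . . . . .
    . . X . .
    . X X X X
    . . . . .
    . . . . .

Final: 8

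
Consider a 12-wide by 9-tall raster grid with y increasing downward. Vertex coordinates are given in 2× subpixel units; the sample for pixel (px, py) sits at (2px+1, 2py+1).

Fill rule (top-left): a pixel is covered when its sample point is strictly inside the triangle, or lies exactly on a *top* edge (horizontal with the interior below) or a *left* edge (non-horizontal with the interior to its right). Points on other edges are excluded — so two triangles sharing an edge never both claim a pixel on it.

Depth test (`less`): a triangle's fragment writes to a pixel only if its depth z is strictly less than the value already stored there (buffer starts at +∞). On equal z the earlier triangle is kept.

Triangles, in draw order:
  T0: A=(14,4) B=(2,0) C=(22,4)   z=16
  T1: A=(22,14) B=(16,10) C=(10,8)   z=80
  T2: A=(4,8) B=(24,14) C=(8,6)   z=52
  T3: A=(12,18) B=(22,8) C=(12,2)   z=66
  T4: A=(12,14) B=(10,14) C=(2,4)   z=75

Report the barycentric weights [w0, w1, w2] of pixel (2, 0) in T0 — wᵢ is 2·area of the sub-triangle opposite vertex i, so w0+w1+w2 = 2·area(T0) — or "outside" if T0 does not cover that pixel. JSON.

T0:
  2·area = 32
  edge (14, 4)→(2, 0): d=(-12,-4) top-left  bias=+0
  edge (2, 0)→(22, 4): d=(20,4) right/bottom  bias=-1
  edge (22, 4)→(14, 4): d=(-8,0) right/bottom  bias=-1
    (2,0)@(5, 1): e=[0,8,24] → #  [on edge]
    (3,0)@(7, 1): e=[8,0,24] → ·  [on edge]
    (2,1)@(5, 3): e=[-24,48,8] → ·
    (5,1)@(11, 3): e=[0,24,8] → #  [on edge]
    (6,1)@(13, 3): e=[8,16,8] → #
    (7,1)@(15, 3): e=[16,8,8] → #
    (8,1)@(17, 3): e=[24,0,8] → ·  [on edge]
    (5,2)@(11, 5): e=[-24,64,-8] → ·
    (6,2)@(13, 5): e=[-16,56,-8] → ·
    (7,2)@(15, 5): e=[-8,48,-8] → ·
    (8,2)@(17, 5): e=[0,40,-8] → ·  [on edge]
    (11,3)@(23, 7): e=[0,56,-24] → ·  [on edge]
  covered (4 px):
    · · # · · · · · · · · ·
    · · · · · # # # · · · ·
    · · · · · · · · · · · ·
    · · · · · · · · · · · ·
    · · · · · · · · · · · ·
    · · · · · · · · · · · ·
    · · · · · · · · · · · ·
    · · · · · · · · · · · ·
    · · · · · · · · · · · ·
T1:
  2·area = 12  (B↔C swapped to make it positive)
  edge (22, 14)→(10, 8): d=(-12,-6) top-left  bias=+0
  edge (10, 8)→(16, 10): d=(6,2) right/bottom  bias=-1
  edge (16, 10)→(22, 14): d=(6,4) right/bottom  bias=-1
    (0,2)@(1, 5): e=[-18,0,30] → ·  [on edge]
    (3,3)@(7, 7): e=[-6,0,18] → ·  [on edge]
    (6,4)@(13, 9): e=[6,0,6] → ·  [on edge]
    (8,5)@(17, 11): e=[6,4,2] → #
    (9,5)@(19, 11): e=[18,0,-6] → ·  [on edge]
    (8,6)@(17, 13): e=[-18,16,14] → ·
  covered (1 px):
    · · · · · · · · · · · ·
    · · · · · · · · · · · ·
    · · · · · · · · · · · ·
    · · · · · · · · · · · ·
    · · · · · · · · · · · ·
    · · · · · · · · # · · ·
    · · · · · · · · · · · ·
    · · · · · · · · · · · ·
    · · · · · · · · · · · ·
T2:
  2·area = 64  (B↔C swapped to make it positive)
  edge (4, 8)→(8, 6): d=(4,-2) top-left  bias=+0
  edge (8, 6)→(24, 14): d=(16,8) right/bottom  bias=-1
  edge (24, 14)→(4, 8): d=(-20,-6) top-left  bias=+0
    (3,3)@(7, 7): e=[2,24,38] → #
    (4,3)@(9, 7): e=[6,8,50] → #
    (5,3)@(11, 7): e=[10,-8,62] → ·
    (3,4)@(7, 9): e=[10,56,-2] → ·
    (4,4)@(9, 9): e=[14,40,10] → #
    (5,4)@(11, 9): e=[18,24,22] → #
    (6,4)@(13, 9): e=[22,8,34] → #
    (7,4)@(15, 9): e=[26,-8,46] → ·
    (4,5)@(9, 11): e=[22,72,-30] → ·
    (5,5)@(11, 11): e=[26,56,-18] → ·
    (6,5)@(13, 11): e=[30,40,-6] → ·
    (7,5)@(15, 11): e=[34,24,6] → #
  covered (8 px):
    · · · · · · · · · · · ·
    · · · · · · · · · · · ·
    · · · · · · · · · · · ·
    · · · # # · · · · · · ·
    · · · · # # # · · · · ·
    · · · · · · · # # · · ·
    · · · · · · · · · · # ·
    · · · · · · · · · · · ·
    · · · · · · · · · · · ·
T3:
  2·area = 160  (B↔C swapped to make it positive)
  edge (12, 18)→(12, 2): d=(0,-16) top-left  bias=+0
  edge (12, 2)→(22, 8): d=(10,6) right/bottom  bias=-1
  edge (22, 8)→(12, 18): d=(-10,10) right/bottom  bias=-1
    (6,1)@(13, 3): e=[16,4,140] → #
    (7,1)@(15, 3): e=[48,-8,120] → ·
    (6,2)@(13, 5): e=[16,24,120] → #
    (7,2)@(15, 5): e=[48,12,100] → #
    (8,2)@(17, 5): e=[80,0,80] → ·  [on edge]
    (6,3)@(13, 7): e=[16,44,100] → #
    (8,3)@(17, 7): e=[80,20,60] → #
    (9,3)@(19, 7): e=[112,8,40] → #
    (10,3)@(21, 7): e=[144,-4,20] → ·
    (11,3)@(23, 7): e=[176,-16,0] → ·  [on edge]
    (6,4)@(13, 9): e=[16,64,80] → #
    (10,4)@(21, 9): e=[144,16,0] → ·  [on edge]
    (9,5)@(19, 11): e=[112,48,0] → ·  [on edge]
    (8,6)@(17, 13): e=[80,80,0] → ·  [on edge]
    (7,7)@(15, 15): e=[48,112,0] → ·  [on edge]
    (6,8)@(13, 17): e=[16,144,0] → ·  [on edge]
  covered (17 px):
    · · · · · · · · · · · ·
    · · · · · · # · · · · ·
    · · · · · · # # · · · ·
    · · · · · · # # # # · ·
    · · · · · · # # # # · ·
    · · · · · · # # # · · ·
    · · · · · · # # · · · ·
    · · · · · · # · · · · ·
    · · · · · · · · · · · ·
T4:
  2·area = 20
  edge (12, 14)→(10, 14): d=(-2,0) right/bottom  bias=-1
  edge (10, 14)→(2, 4): d=(-8,-10) top-left  bias=+0
  edge (2, 4)→(12, 14): d=(10,10) right/bottom  bias=-1
    (0,1)@(1, 3): e=[22,-2,0] → ·  [on edge]
    (1,2)@(3, 5): e=[18,2,0] → ·  [on edge]
    (2,3)@(5, 7): e=[14,6,0] → ·  [on edge]
    (3,4)@(7, 9): e=[10,10,0] → ·  [on edge]
    (4,5)@(9, 11): e=[6,14,0] → ·  [on edge]
    (5,6)@(11, 13): e=[2,18,0] → ·  [on edge]
    (6,7)@(13, 15): e=[-2,22,0] → ·  [on edge]
    (7,8)@(15, 17): e=[-6,26,0] → ·  [on edge]
  covered (0 px):
    · · · · · · · · · · · ·
    · · · · · · · · · · · ·
    · · · · · · · · · · · ·
    · · · · · · · · · · · ·
    · · · · · · · · · · · ·
    · · · · · · · · · · · ·
    · · · · · · · · · · · ·
    · · · · · · · · · · · ·
    · · · · · · · · · · · ·

Answer: [8,24,0]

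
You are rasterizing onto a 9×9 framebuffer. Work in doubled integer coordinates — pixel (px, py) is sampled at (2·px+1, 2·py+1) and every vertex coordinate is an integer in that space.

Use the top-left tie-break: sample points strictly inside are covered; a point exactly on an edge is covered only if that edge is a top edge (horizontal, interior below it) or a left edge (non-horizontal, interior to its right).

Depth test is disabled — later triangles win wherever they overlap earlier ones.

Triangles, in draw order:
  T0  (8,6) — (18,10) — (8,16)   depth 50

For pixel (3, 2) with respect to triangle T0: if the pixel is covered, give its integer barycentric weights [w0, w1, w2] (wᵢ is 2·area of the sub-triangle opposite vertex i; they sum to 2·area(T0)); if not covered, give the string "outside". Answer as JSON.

T0:
  2·area = 100
  edge (8, 6)→(18, 10): d=(10,4) right/bottom  bias=-1
  edge (18, 10)→(8, 16): d=(-10,6) right/bottom  bias=-1
  edge (8, 16)→(8, 6): d=(0,-10) top-left  bias=+0
    (4,3)@(9, 7): e=[6,84,10] → #
    (5,3)@(11, 7): e=[-2,72,30] → ·
    (4,4)@(9, 9): e=[26,64,10] → #
    (5,4)@(11, 9): e=[18,52,30] → #
    (6,4)@(13, 9): e=[10,40,50] → #
    (7,4)@(15, 9): e=[2,28,70] → #
    (8,4)@(17, 9): e=[-6,16,90] → ·
    (4,5)@(9, 11): e=[46,44,10] → #
    (8,5)@(17, 11): e=[14,-4,90] → ·
    (4,6)@(9, 13): e=[66,24,10] → #
    (6,6)@(13, 13): e=[50,0,50] → ·  [on edge]
    (7,6)@(15, 13): e=[42,-12,70] → ·
  covered (12 px):
    · · · · · · · · ·
    · · · · · · · · ·
    · · · · · · · · ·
    · · · · # · · · ·
    · · · · # # # # ·
    · · · · # # # # ·
    · · · · # # · · ·
    · · · · # · · · ·
    · · · · · · · · ·

Answer: "outside"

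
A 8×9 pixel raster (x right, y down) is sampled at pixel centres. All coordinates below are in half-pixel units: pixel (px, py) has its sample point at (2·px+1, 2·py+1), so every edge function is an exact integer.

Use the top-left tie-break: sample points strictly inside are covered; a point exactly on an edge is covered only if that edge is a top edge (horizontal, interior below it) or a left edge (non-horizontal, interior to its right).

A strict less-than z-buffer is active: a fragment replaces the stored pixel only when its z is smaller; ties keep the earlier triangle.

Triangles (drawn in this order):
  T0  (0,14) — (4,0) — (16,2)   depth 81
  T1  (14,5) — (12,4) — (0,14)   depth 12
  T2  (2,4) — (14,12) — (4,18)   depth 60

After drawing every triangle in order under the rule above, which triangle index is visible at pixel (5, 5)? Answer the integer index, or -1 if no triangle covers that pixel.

T0:
  2·area = 176
  edge (0, 14)→(4, 0): d=(4,-14) top-left  bias=+0
  edge (4, 0)→(16, 2): d=(12,2) right/bottom  bias=-1
  edge (16, 2)→(0, 14): d=(-16,12) right/bottom  bias=-1
    (2,0)@(5, 1): e=[18,10,148] → X
    (3,0)@(7, 1): e=[46,6,124] → X
    (4,0)@(9, 1): e=[74,2,100] → X
    (5,0)@(11, 1): e=[102,-2,76] → .
    (2,1)@(5, 3): e=[26,34,116] → X
    (5,1)@(11, 3): e=[110,22,44] → X
    (6,1)@(13, 3): e=[138,18,20] → X
    (7,1)@(15, 3): e=[166,14,-4] → .
    (1,2)@(3, 5): e=[6,62,108] → X
    (6,2)@(13, 5): e=[146,42,-12] → .
    (1,3)@(3, 7): e=[14,86,76] → X
    (5,3)@(11, 7): e=[126,70,-20] → .
  covered (22 px):
    . . X X X . . .
    . . X X X X X .
    . X X X X X . .
    . X X X X . . .
    . X X . . . . .
    X X . . . . . .
    X . . . . . . .
    . . . . . . . .
    . . . . . . . .
T1:
  2·area = 32  (B↔C swapped to make it positive)
  edge (14, 5)→(0, 14): d=(-14,9) right/bottom  bias=-1
  edge (0, 14)→(12, 4): d=(12,-10) top-left  bias=+0
  edge (12, 4)→(14, 5): d=(2,1) right/bottom  bias=-1
    (5,2)@(11, 5): e=[27,2,3] → X
    (6,2)@(13, 5): e=[9,22,1] → X
    (7,2)@(15, 5): e=[-9,42,-1] → .
    (4,3)@(9, 7): e=[17,6,9] → X
    (5,3)@(11, 7): e=[-1,26,7] → .
    (6,3)@(13, 7): e=[-19,46,5] → .
    (3,4)@(7, 9): e=[7,10,15] → X
    (4,4)@(9, 9): e=[-11,30,13] → .
    (3,5)@(7, 11): e=[-21,34,19] → .
  covered (4 px):
    . . . . . . . .
    . . . . . . . .
    . . . . . X X .
    . . . . X . . .
    . . . X . . . .
    . . . . . . . .
    . . . . . . . .
    . . . . . . . .
    . . . . . . . .
T2:
  2·area = 152
  edge (2, 4)→(14, 12): d=(12,8) right/bottom  bias=-1
  edge (14, 12)→(4, 18): d=(-10,6) right/bottom  bias=-1
  edge (4, 18)→(2, 4): d=(-2,-14) top-left  bias=+0
    (1,2)@(3, 5): e=[4,136,12] → X
    (2,2)@(5, 5): e=[-12,124,40] → .
    (1,3)@(3, 7): e=[28,116,8] → X
    (2,3)@(5, 7): e=[12,104,36] → X
    (3,3)@(7, 7): e=[-4,92,64] → .
    (1,4)@(3, 9): e=[52,96,4] → X
    (3,4)@(7, 9): e=[20,72,60] → X
    (4,4)@(9, 9): e=[4,60,88] → X
    (5,4)@(11, 9): e=[-12,48,116] → .
    (1,5)@(3, 11): e=[76,76,0] → X  [on edge]
    (5,5)@(11, 11): e=[12,28,112] → X
    (6,5)@(13, 11): e=[-4,16,140] → .
    (4,7)@(9, 15): e=[76,0,76] → .  [on edge]
  covered (19 px):
    . . . . . . . .
    . . . . . . . .
    . X . . . . . .
    . X X . . . . .
    . X X X X . . .
    . X X X X X . .
    . . X X X X . .
    . . X X . . . .
    . . X . . . . .

Z-buffer (winner per pixel, '.' = empty):
  . . 0 0 0 . . .
  . . 0 0 0 0 0 .
  . 2 0 0 0 1 1 .
  . 2 2 0 1 . . .
  . 2 2 1 2 . . .
  0 2 2 2 2 2 . .
  0 . 2 2 2 2 . .
  . . 2 2 . . . .
  . . 2 . . . . .

Result: 2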